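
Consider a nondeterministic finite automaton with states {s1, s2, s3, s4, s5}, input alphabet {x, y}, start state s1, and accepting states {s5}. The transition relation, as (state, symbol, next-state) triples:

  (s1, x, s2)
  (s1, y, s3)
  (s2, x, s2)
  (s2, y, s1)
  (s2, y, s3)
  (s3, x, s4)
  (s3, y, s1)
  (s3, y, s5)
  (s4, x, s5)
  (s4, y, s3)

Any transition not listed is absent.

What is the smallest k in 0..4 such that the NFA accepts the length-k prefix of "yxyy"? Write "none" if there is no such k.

4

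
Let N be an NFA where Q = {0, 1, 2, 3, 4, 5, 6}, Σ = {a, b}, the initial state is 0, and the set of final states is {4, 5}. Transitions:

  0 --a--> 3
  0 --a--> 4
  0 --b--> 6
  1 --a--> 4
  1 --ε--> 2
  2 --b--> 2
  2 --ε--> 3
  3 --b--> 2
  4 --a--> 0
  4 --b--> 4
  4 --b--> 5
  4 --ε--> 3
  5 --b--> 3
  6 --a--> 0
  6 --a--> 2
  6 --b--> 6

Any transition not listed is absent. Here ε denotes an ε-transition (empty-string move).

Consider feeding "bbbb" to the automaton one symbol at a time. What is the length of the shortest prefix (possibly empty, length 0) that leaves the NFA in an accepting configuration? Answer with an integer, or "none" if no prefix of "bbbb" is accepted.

none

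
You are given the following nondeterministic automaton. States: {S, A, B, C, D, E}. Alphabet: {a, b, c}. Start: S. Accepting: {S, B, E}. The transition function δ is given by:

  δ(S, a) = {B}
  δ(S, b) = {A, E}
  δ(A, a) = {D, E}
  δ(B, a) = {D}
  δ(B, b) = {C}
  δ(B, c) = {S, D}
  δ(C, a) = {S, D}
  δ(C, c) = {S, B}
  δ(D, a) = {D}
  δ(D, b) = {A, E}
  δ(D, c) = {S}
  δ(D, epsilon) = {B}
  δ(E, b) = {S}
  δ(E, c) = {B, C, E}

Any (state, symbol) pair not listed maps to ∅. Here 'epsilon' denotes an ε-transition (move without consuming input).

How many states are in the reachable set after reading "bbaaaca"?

2

Start in {S}.
Read 'b': {S} → {A, E}.
Read 'b': {A, E} → {S}.
Read 'a': {S} → {B}.
Read 'a': {B} → {B, D}.
Read 'a': {B, D} → {B, D}.
Read 'c': {B, D} → {S, B, D}.
Read 'a': {S, B, D} → {B, D}.
That set has 2 states.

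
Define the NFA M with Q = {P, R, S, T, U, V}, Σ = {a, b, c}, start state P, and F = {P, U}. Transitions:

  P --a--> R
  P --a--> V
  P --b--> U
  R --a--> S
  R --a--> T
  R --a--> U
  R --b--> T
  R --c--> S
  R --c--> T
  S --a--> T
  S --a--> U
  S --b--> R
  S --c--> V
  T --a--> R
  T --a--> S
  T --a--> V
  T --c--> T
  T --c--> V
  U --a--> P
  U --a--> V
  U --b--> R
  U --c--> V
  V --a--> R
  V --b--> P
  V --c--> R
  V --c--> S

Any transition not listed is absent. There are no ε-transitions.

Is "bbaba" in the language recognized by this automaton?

Yes

Start in {P}.
Read 'b': P→{U}; now {U}.
Read 'b': U→{R}; now {R}.
Read 'a': R→{S, T, U}; now {S, T, U}.
Read 'b': S→{R}, T→∅, U→{R}; now {R}.
Read 'a': R→{S, T, U}; now {S, T, U}.
The final set {S, T, U} contains the accepting state U.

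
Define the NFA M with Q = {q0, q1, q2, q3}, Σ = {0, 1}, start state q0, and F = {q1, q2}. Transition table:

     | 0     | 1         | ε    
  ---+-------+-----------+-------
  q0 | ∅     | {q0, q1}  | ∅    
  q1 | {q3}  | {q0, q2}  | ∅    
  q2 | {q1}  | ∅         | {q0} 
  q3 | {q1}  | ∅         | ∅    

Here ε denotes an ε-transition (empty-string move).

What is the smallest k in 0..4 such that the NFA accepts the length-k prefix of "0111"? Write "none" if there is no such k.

none

Start in {q0}.
Read '0': q0→∅; now ∅.
The set is empty and remains empty for the remaining 3 symbols.
No reachable set along the way intersects F.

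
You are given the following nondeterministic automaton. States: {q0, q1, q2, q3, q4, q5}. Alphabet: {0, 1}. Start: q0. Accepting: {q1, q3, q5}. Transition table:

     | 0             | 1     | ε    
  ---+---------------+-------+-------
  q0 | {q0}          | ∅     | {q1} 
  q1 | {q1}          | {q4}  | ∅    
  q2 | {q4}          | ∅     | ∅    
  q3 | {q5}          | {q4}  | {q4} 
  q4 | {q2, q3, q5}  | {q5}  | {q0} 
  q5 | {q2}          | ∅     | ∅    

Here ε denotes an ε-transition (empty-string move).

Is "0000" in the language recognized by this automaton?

Yes

Start: ε-closure({q0}) = {q0, q1}.
Read '0': {q0, q1} → {q0, q1}.
Read '0': {q0, q1} → {q0, q1}.
Read '0': {q0, q1} → {q0, q1}.
Read '0': {q0, q1} → {q0, q1}.
The final set {q0, q1} contains the accepting state q1.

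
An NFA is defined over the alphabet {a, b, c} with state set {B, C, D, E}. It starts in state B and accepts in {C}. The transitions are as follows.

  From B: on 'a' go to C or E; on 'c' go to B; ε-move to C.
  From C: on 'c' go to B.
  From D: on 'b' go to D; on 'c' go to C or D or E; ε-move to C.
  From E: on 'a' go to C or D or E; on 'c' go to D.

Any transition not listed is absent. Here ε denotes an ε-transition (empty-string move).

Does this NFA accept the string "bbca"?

Start: ε-closure({B}) = {B, C}.
Read 'b': B→∅, C→∅; now ∅.
The set is empty and remains empty for the remaining 3 symbols.
The final set ∅ contains no accepting state.

No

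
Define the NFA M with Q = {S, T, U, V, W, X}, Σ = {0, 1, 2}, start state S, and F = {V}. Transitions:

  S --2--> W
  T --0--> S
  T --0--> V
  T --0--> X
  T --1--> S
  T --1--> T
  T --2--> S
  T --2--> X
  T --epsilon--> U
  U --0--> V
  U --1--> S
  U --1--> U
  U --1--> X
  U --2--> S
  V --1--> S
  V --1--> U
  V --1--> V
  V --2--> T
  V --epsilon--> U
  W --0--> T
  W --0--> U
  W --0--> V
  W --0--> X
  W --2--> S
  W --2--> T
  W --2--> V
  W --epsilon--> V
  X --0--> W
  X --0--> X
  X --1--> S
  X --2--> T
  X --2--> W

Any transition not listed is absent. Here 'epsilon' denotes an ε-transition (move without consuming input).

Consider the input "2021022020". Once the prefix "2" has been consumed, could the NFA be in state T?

No

Start in {S}.
Read '2': {S} → {U, V, W}.
State T is not in {U, V, W}.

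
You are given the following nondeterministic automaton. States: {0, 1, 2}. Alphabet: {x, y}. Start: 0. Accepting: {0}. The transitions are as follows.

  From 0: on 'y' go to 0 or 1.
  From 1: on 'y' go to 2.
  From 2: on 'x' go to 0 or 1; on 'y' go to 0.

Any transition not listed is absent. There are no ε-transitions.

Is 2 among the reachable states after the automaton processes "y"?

No

Start in {0}.
Read 'y': {0} → {0, 1}.
State 2 is not in {0, 1}.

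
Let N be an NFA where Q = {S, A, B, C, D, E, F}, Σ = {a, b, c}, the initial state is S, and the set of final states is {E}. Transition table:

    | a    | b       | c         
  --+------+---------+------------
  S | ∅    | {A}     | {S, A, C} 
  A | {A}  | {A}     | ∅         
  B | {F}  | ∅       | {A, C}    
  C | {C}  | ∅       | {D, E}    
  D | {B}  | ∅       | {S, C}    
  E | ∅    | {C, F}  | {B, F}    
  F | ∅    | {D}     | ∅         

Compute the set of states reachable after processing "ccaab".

{A, D}

Start in {S}.
Read 'c': S→{S, A, C}; now {S, A, C}.
Read 'c': S→{S, A, C}, A→∅, C→{D, E}; now {S, A, C, D, E}.
Read 'a': S→∅, A→{A}, C→{C}, D→{B}, E→∅; now {A, B, C}.
Read 'a': A→{A}, B→{F}, C→{C}; now {A, C, F}.
Read 'b': A→{A}, C→∅, F→{D}; now {A, D}.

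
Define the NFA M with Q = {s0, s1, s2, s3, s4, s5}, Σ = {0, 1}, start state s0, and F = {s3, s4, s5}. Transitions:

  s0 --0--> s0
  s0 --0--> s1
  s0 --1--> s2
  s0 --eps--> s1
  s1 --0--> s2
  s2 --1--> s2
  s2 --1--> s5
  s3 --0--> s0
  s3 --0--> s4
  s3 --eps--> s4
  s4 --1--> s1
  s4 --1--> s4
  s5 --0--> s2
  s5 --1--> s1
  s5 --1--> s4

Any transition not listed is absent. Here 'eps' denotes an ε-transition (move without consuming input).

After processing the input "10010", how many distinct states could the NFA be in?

0

Start: ε-closure({s0}) = {s0, s1}.
Read '1': s0→{s2}, s1→∅; now {s2}.
Read '0': s2→∅; now ∅.
The set is empty and remains empty for the remaining 3 symbols.
That set has 0 states.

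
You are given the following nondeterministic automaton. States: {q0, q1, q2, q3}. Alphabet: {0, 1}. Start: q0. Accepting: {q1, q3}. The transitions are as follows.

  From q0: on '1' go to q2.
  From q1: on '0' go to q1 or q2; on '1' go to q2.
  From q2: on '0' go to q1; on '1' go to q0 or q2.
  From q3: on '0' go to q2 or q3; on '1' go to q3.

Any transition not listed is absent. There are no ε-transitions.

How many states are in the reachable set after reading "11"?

Start in {q0}.
Read '1': q0→{q2}; now {q2}.
Read '1': q2→{q0, q2}; now {q0, q2}.
That set has 2 states.

2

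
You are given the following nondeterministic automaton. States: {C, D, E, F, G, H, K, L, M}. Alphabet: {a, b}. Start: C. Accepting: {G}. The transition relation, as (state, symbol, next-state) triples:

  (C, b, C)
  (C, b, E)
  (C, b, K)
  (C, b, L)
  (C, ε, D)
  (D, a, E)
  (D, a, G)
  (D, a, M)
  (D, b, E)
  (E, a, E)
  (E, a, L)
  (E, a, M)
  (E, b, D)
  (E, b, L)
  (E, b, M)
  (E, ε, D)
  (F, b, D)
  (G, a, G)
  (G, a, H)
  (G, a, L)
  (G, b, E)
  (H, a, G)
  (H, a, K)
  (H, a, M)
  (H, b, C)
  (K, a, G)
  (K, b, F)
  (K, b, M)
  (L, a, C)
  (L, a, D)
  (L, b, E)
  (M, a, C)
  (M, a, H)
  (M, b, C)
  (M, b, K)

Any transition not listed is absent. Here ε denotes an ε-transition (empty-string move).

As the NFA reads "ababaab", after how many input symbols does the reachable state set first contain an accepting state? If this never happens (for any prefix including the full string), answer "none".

Start: ε-closure({C}) = {C, D}.
Read 'a': C→∅, D→{E, G, M}; union {E, G, M}; ε-closure = {D, E, G, M}.
None of the earlier sets intersect F, but {D, E, G, M} does.

1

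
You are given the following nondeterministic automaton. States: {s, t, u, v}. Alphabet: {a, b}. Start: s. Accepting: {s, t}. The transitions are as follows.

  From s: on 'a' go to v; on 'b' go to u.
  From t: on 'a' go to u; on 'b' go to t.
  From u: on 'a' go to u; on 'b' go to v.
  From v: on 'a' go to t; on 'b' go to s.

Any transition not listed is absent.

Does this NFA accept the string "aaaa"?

No

Start in {s}.
Read 'a': s→{v}; now {v}.
Read 'a': v→{t}; now {t}.
Read 'a': t→{u}; now {u}.
Read 'a': u→{u}; now {u}.
The final set {u} contains no accepting state.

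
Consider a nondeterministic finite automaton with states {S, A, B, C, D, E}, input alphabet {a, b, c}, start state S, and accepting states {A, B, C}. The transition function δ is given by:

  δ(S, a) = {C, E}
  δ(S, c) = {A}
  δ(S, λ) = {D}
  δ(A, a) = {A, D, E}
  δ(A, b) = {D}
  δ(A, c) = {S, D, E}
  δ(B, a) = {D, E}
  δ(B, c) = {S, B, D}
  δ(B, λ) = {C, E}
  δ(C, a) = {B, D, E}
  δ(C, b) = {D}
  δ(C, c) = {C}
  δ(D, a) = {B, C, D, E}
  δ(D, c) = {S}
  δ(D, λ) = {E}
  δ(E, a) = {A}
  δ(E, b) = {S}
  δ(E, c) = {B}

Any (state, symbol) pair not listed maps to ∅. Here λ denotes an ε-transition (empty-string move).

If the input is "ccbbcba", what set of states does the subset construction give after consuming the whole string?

Start: ε-closure({S}) = {S, D, E}.
Read 'c': {S, D, E} → {S, A, B, C, D, E}.
Read 'c': {S, A, B, C, D, E} → {S, A, B, C, D, E}.
Read 'b': {S, A, B, C, D, E} → {S, D, E}.
Read 'b': {S, D, E} → {S, D, E}.
Read 'c': {S, D, E} → {S, A, B, C, D, E}.
Read 'b': {S, A, B, C, D, E} → {S, D, E}.
Read 'a': {S, D, E} → {A, B, C, D, E}.

{A, B, C, D, E}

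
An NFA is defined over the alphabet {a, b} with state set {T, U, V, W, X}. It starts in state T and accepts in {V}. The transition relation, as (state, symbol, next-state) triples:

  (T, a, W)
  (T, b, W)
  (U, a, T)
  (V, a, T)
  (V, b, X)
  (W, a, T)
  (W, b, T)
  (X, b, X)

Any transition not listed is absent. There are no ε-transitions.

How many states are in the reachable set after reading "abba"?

1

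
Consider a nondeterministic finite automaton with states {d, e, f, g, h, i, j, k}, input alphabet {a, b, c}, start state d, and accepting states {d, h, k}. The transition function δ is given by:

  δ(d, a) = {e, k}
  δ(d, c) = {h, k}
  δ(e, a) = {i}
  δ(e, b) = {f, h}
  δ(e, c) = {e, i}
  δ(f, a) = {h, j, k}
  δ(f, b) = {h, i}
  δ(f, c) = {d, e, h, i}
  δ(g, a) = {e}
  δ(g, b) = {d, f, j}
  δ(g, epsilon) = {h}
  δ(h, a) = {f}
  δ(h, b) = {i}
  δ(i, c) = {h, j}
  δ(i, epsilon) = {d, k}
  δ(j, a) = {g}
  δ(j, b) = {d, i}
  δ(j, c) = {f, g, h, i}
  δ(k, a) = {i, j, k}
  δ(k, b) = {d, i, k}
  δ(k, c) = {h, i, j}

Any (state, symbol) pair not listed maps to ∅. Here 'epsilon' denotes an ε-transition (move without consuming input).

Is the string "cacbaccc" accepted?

Start in {d}.
Read 'c': {d} → {h, k}.
Read 'a': {h, k} → {d, f, i, j, k}.
Read 'c': {d, f, i, j, k} → {d, e, f, g, h, i, j, k}.
Read 'b': {d, e, f, g, h, i, j, k} → {d, f, h, i, j, k}.
Read 'a': {d, f, h, i, j, k} → {d, e, f, g, h, i, j, k}.
Read 'c': {d, e, f, g, h, i, j, k} → {d, e, f, g, h, i, j, k}.
Read 'c': {d, e, f, g, h, i, j, k} → {d, e, f, g, h, i, j, k}.
Read 'c': {d, e, f, g, h, i, j, k} → {d, e, f, g, h, i, j, k}.
The final set {d, e, f, g, h, i, j, k} contains the accepting states d, h, k.

Yes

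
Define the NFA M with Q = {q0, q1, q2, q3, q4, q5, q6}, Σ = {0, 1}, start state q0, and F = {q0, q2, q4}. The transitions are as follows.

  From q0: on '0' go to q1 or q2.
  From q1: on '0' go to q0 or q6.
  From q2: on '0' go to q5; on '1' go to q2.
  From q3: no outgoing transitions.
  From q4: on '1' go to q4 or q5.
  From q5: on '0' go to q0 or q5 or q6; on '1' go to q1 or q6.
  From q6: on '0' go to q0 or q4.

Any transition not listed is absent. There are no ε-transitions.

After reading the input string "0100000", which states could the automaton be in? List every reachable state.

Start in {q0}.
Read '0': {q0} → {q1, q2}.
Read '1': {q1, q2} → {q2}.
Read '0': {q2} → {q5}.
Read '0': {q5} → {q0, q5, q6}.
Read '0': {q0, q5, q6} → {q0, q1, q2, q4, q5, q6}.
Read '0': {q0, q1, q2, q4, q5, q6} → {q0, q1, q2, q4, q5, q6}.
Read '0': {q0, q1, q2, q4, q5, q6} → {q0, q1, q2, q4, q5, q6}.

{q0, q1, q2, q4, q5, q6}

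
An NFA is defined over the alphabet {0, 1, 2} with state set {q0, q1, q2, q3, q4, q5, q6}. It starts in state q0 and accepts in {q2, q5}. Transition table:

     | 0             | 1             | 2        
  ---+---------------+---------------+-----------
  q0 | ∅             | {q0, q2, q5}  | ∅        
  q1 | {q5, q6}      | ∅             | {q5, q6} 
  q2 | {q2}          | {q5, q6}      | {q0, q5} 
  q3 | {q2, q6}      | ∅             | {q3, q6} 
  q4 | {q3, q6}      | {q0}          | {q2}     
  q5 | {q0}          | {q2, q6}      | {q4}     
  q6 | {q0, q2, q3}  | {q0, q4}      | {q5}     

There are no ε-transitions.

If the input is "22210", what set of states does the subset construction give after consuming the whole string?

Start in {q0}.
Read '2': q0→∅; now ∅.
The set is empty and remains empty for the remaining 4 symbols.

∅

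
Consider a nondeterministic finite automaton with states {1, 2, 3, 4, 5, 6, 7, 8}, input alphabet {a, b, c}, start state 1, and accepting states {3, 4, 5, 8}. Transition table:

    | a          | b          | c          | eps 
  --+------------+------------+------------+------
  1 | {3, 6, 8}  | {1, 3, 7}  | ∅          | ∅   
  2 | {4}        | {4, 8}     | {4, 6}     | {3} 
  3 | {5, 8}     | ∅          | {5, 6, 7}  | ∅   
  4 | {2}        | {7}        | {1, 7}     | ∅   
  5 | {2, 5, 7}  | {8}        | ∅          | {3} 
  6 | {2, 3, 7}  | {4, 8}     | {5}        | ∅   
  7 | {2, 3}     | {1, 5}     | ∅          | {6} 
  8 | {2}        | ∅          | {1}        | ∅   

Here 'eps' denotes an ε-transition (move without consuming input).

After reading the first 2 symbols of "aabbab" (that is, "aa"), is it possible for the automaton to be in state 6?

Yes

Start in {1}.
Read 'a': 1→{3, 6, 8}; now {3, 6, 8}.
Read 'a': 3→{5, 8}, 6→{2, 3, 7}, 8→{2}; union {2, 3, 5, 7, 8}; ε-closure = {2, 3, 5, 6, 7, 8}.
State 6 is in {2, 3, 5, 6, 7, 8}.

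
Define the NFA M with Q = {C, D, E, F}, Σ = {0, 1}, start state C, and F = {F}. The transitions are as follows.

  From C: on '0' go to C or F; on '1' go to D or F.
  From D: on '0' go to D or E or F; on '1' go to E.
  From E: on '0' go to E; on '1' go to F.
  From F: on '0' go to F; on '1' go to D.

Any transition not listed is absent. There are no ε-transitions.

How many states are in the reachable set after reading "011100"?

2

Start in {C}.
Read '0': C→{C, F}; now {C, F}.
Read '1': C→{D, F}, F→{D}; now {D, F}.
Read '1': D→{E}, F→{D}; now {D, E}.
Read '1': D→{E}, E→{F}; now {E, F}.
Read '0': E→{E}, F→{F}; now {E, F}.
Read '0': E→{E}, F→{F}; now {E, F}.
That set has 2 states.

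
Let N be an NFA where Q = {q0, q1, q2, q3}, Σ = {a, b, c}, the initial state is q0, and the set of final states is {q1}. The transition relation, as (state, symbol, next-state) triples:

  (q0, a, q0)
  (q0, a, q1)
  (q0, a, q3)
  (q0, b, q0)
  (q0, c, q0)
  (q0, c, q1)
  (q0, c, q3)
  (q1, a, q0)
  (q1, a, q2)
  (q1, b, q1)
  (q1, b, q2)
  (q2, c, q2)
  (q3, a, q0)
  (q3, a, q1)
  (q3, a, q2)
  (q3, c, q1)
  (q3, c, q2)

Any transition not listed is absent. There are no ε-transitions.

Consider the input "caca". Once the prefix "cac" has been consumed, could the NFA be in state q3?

Start in {q0}.
Read 'c': {q0} → {q0, q1, q3}.
Read 'a': {q0, q1, q3} → {q0, q1, q2, q3}.
Read 'c': {q0, q1, q2, q3} → {q0, q1, q2, q3}.
State q3 is in {q0, q1, q2, q3}.

Yes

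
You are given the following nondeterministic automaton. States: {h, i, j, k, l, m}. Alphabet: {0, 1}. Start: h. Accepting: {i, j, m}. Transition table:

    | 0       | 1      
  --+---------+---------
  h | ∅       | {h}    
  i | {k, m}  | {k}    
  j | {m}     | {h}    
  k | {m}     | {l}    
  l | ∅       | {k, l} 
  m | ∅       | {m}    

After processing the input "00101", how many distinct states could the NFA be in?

0

Start in {h}.
Read '0': h→∅; now ∅.
The set is empty and remains empty for the remaining 4 symbols.
That set has 0 states.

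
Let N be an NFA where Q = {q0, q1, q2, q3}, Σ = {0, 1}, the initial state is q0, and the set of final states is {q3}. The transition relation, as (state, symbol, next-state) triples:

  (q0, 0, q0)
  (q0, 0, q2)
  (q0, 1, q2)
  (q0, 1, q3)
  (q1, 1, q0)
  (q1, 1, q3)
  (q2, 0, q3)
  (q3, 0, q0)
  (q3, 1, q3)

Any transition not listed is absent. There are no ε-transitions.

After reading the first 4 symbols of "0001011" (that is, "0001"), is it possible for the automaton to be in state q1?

No

Start in {q0}.
Read '0': {q0} → {q0, q2}.
Read '0': {q0, q2} → {q0, q2, q3}.
Read '0': {q0, q2, q3} → {q0, q2, q3}.
Read '1': {q0, q2, q3} → {q2, q3}.
State q1 is not in {q2, q3}.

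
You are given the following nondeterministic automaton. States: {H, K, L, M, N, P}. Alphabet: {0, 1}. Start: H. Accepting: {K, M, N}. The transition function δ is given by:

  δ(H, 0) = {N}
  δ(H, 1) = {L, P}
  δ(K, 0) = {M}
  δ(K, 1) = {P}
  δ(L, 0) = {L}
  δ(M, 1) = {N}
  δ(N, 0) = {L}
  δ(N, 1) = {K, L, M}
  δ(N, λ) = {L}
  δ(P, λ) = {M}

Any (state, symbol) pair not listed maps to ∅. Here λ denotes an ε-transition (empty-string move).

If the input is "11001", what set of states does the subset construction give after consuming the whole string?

∅

Start in {H}.
Read '1': H→{L, P}; union {L, P}; ε-closure = {L, M, P}.
Read '1': L→∅, M→{N}, P→∅; union {N}; ε-closure = {L, N}.
Read '0': L→{L}, N→{L}; now {L}.
Read '0': L→{L}; now {L}.
Read '1': L→∅; now ∅.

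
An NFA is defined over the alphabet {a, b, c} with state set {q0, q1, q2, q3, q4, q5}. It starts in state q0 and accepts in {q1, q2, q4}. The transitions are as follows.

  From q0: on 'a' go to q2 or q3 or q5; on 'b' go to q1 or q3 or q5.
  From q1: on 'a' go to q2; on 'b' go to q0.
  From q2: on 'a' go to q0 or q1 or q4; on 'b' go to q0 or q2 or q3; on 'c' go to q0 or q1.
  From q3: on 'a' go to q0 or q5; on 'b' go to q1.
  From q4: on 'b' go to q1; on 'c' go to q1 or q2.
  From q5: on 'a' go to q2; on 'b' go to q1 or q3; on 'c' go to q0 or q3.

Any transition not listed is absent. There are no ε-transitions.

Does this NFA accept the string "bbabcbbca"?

Yes

Start in {q0}.
Read 'b': {q0} → {q1, q3, q5}.
Read 'b': {q1, q3, q5} → {q0, q1, q3}.
Read 'a': {q0, q1, q3} → {q0, q2, q3, q5}.
Read 'b': {q0, q2, q3, q5} → {q0, q1, q2, q3, q5}.
Read 'c': {q0, q1, q2, q3, q5} → {q0, q1, q3}.
Read 'b': {q0, q1, q3} → {q0, q1, q3, q5}.
Read 'b': {q0, q1, q3, q5} → {q0, q1, q3, q5}.
Read 'c': {q0, q1, q3, q5} → {q0, q3}.
Read 'a': {q0, q3} → {q0, q2, q3, q5}.
The final set {q0, q2, q3, q5} contains the accepting state q2.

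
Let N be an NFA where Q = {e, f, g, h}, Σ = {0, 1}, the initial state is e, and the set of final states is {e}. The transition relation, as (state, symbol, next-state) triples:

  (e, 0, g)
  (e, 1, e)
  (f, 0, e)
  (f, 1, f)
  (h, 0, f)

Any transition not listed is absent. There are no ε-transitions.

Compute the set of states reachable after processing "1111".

Start in {e}.
Read '1': e→{e}; now {e}.
Read '1': e→{e}; now {e}.
Read '1': e→{e}; now {e}.
Read '1': e→{e}; now {e}.

{e}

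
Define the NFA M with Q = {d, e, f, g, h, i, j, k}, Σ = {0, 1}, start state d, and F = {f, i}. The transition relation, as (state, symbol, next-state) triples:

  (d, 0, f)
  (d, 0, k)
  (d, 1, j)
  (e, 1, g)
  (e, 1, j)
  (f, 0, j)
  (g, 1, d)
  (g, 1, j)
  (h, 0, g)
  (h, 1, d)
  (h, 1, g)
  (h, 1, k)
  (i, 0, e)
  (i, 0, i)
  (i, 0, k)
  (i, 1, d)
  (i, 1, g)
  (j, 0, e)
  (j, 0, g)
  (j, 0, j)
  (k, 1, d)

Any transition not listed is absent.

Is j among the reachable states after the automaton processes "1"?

Start in {d}.
Read '1': {d} → {j}.
State j is in {j}.

Yes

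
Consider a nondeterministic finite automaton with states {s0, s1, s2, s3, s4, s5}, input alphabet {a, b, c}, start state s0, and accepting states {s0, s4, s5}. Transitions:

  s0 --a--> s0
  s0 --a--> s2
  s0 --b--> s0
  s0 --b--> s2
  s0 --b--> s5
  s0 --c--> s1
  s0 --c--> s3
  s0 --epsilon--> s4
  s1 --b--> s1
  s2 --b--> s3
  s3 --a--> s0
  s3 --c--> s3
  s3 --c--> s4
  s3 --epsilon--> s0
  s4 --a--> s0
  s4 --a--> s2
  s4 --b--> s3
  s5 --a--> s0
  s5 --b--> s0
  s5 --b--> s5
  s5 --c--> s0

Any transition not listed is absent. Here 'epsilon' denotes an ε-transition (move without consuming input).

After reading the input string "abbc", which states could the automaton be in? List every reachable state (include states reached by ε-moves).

Start: ε-closure({s0}) = {s0, s4}.
Read 'a': s0→{s0, s2}, s4→{s0, s2}; union {s0, s2}; ε-closure = {s0, s2, s4}.
Read 'b': s0→{s0, s2, s5}, s2→{s3}, s4→{s3}; union {s0, s2, s3, s5}; ε-closure = {s0, s2, s3, s4, s5}.
Read 'b': s0→{s0, s2, s5}, s2→{s3}, s3→∅, s4→{s3}, s5→{s0, s5}; union {s0, s2, s3, s5}; ε-closure = {s0, s2, s3, s4, s5}.
Read 'c': s0→{s1, s3}, s2→∅, s3→{s3, s4}, s4→∅, s5→{s0}; now {s0, s1, s3, s4}.

{s0, s1, s3, s4}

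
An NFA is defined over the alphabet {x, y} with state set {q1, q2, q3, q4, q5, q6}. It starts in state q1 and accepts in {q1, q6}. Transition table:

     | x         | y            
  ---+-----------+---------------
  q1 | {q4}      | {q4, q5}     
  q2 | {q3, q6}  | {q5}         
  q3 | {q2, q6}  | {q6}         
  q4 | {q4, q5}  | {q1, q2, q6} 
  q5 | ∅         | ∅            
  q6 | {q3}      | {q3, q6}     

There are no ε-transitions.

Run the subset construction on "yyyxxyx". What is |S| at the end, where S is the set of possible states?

4

Start in {q1}.
Read 'y': q1→{q4, q5}; now {q4, q5}.
Read 'y': q4→{q1, q2, q6}, q5→∅; now {q1, q2, q6}.
Read 'y': q1→{q4, q5}, q2→{q5}, q6→{q3, q6}; now {q3, q4, q5, q6}.
Read 'x': q3→{q2, q6}, q4→{q4, q5}, q5→∅, q6→{q3}; now {q2, q3, q4, q5, q6}.
Read 'x': q2→{q3, q6}, q3→{q2, q6}, q4→{q4, q5}, q5→∅, q6→{q3}; now {q2, q3, q4, q5, q6}.
Read 'y': q2→{q5}, q3→{q6}, q4→{q1, q2, q6}, q5→∅, q6→{q3, q6}; now {q1, q2, q3, q5, q6}.
Read 'x': q1→{q4}, q2→{q3, q6}, q3→{q2, q6}, q5→∅, q6→{q3}; now {q2, q3, q4, q6}.
That set has 4 states.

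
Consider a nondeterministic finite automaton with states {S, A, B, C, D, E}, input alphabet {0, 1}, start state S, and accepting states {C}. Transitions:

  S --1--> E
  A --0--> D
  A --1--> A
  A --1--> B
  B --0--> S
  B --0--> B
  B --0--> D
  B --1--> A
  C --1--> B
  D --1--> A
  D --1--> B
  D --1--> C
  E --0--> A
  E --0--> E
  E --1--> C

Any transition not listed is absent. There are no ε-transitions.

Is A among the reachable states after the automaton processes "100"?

Start in {S}.
Read '1': {S} → {E}.
Read '0': {E} → {A, E}.
Read '0': {A, E} → {A, D, E}.
State A is in {A, D, E}.

Yes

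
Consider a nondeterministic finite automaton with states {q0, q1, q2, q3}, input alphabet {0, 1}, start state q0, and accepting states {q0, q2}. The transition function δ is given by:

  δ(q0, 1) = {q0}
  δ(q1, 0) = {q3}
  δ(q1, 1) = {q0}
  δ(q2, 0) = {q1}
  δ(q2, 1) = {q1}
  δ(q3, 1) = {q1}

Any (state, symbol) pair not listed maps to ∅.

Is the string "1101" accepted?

No

Start in {q0}.
Read '1': {q0} → {q0}.
Read '1': {q0} → {q0}.
Read '0': {q0} → ∅.
The set is empty and remains empty for the remaining 1 symbol.
The final set ∅ contains no accepting state.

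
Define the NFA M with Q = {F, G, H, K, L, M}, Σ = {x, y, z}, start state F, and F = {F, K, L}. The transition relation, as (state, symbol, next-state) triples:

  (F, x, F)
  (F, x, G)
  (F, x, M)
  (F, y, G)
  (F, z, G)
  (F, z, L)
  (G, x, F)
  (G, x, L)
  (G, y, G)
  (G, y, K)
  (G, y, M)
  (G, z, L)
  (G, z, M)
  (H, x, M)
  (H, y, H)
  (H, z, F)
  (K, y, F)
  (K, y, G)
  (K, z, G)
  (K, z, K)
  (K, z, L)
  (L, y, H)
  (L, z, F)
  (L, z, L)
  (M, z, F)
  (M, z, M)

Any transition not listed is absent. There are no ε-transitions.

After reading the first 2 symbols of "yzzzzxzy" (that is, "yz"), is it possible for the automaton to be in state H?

No

Start in {F}.
Read 'y': {F} → {G}.
Read 'z': {G} → {L, M}.
State H is not in {L, M}.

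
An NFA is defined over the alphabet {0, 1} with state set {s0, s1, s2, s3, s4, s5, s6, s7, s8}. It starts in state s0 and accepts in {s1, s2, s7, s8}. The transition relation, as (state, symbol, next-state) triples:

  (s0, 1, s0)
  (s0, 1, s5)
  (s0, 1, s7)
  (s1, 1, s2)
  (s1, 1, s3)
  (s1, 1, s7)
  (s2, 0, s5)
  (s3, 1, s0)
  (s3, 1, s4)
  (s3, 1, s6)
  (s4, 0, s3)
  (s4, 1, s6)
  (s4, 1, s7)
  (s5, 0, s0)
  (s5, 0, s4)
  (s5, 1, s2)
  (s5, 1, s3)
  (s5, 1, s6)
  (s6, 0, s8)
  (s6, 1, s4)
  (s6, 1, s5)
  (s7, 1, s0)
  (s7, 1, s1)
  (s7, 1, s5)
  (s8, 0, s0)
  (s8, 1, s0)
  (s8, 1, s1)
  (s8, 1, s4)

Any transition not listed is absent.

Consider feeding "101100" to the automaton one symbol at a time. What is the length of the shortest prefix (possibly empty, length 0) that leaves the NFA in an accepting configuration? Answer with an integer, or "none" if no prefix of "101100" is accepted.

1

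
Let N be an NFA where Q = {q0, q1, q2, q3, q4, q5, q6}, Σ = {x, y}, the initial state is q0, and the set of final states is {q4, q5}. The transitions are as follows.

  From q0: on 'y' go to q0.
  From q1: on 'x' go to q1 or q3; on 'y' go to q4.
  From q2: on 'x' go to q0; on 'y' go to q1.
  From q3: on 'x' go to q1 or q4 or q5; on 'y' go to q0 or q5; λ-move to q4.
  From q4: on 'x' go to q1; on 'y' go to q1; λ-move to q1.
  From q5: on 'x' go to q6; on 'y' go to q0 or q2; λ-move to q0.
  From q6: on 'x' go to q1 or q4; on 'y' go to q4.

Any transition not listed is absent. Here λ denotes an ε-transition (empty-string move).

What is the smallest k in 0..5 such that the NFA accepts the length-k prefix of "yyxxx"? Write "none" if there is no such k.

none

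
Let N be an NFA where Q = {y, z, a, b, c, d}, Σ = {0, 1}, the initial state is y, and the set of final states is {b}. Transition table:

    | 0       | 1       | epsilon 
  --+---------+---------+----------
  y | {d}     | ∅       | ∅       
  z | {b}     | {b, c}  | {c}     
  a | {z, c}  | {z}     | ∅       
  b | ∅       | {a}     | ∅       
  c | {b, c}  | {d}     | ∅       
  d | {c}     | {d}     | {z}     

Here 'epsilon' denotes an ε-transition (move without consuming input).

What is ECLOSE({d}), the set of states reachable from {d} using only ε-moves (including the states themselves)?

{z, c, d}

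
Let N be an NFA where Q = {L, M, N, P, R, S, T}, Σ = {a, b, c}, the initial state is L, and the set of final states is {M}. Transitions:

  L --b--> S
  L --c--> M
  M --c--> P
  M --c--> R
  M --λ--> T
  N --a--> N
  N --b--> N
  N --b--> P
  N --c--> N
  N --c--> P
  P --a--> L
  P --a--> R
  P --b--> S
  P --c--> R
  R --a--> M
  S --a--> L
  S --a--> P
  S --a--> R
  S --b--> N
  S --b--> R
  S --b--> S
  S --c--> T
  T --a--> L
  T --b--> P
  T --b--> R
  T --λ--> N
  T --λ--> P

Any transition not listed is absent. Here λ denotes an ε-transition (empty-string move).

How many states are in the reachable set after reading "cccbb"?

4

Start in {L}.
Read 'c': L→{M}; union {M}; ε-closure = {M, N, P, T}.
Read 'c': M→{P, R}, N→{N, P}, P→{R}, T→∅; now {N, P, R}.
Read 'c': N→{N, P}, P→{R}, R→∅; now {N, P, R}.
Read 'b': N→{N, P}, P→{S}, R→∅; now {N, P, S}.
Read 'b': N→{N, P}, P→{S}, S→{N, R, S}; now {N, P, R, S}.
That set has 4 states.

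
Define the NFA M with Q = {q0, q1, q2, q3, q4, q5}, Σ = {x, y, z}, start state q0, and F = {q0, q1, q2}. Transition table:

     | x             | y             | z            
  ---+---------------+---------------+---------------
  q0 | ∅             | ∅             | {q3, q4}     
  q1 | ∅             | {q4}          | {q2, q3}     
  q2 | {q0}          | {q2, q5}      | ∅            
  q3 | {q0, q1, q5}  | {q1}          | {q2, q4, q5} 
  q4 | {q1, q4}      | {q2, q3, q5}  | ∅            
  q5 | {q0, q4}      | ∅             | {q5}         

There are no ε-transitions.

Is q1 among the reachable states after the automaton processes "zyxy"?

Start in {q0}.
Read 'z': q0→{q3, q4}; now {q3, q4}.
Read 'y': q3→{q1}, q4→{q2, q3, q5}; now {q1, q2, q3, q5}.
Read 'x': q1→∅, q2→{q0}, q3→{q0, q1, q5}, q5→{q0, q4}; now {q0, q1, q4, q5}.
Read 'y': q0→∅, q1→{q4}, q4→{q2, q3, q5}, q5→∅; now {q2, q3, q4, q5}.
State q1 is not in {q2, q3, q4, q5}.

No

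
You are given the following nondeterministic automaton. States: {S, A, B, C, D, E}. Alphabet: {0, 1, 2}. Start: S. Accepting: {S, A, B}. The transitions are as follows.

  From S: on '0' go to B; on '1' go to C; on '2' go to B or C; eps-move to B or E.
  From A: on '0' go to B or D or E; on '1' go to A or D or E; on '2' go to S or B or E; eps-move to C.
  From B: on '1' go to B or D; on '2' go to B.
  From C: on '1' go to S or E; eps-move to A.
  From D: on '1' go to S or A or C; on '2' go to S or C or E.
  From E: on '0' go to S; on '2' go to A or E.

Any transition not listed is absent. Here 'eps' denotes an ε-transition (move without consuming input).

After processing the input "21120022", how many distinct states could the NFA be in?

5

Start: ε-closure({S}) = {S, B, E}.
Read '2': S→{B, C}, B→{B}, E→{A, E}; now {A, B, C, E}.
Read '1': A→{A, D, E}, B→{B, D}, C→{S, E}, E→∅; union {S, A, B, D, E}; ε-closure = {S, A, B, C, D, E}.
Read '1': S→{C}, A→{A, D, E}, B→{B, D}, C→{S, E}, D→{S, A, C}, E→∅; now {S, A, B, C, D, E}.
Read '2': S→{B, C}, A→{S, B, E}, B→{B}, C→∅, D→{S, C, E}, E→{A, E}; now {S, A, B, C, E}.
Read '0': S→{B}, A→{B, D, E}, B→∅, C→∅, E→{S}; now {S, B, D, E}.
Read '0': S→{B}, B→∅, D→∅, E→{S}; union {S, B}; ε-closure = {S, B, E}.
Read '2': S→{B, C}, B→{B}, E→{A, E}; now {A, B, C, E}.
Read '2': A→{S, B, E}, B→{B}, C→∅, E→{A, E}; union {S, A, B, E}; ε-closure = {S, A, B, C, E}.
That set has 5 states.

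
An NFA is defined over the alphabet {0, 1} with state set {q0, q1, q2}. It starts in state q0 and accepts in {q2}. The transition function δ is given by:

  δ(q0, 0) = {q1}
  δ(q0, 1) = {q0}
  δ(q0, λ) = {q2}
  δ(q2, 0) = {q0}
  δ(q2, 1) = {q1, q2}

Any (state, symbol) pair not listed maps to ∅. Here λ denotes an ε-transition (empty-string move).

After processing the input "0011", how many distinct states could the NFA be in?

3

Start: ε-closure({q0}) = {q0, q2}.
Read '0': q0→{q1}, q2→{q0}; union {q0, q1}; ε-closure = {q0, q1, q2}.
Read '0': q0→{q1}, q1→∅, q2→{q0}; union {q0, q1}; ε-closure = {q0, q1, q2}.
Read '1': q0→{q0}, q1→∅, q2→{q1, q2}; now {q0, q1, q2}.
Read '1': q0→{q0}, q1→∅, q2→{q1, q2}; now {q0, q1, q2}.
That set has 3 states.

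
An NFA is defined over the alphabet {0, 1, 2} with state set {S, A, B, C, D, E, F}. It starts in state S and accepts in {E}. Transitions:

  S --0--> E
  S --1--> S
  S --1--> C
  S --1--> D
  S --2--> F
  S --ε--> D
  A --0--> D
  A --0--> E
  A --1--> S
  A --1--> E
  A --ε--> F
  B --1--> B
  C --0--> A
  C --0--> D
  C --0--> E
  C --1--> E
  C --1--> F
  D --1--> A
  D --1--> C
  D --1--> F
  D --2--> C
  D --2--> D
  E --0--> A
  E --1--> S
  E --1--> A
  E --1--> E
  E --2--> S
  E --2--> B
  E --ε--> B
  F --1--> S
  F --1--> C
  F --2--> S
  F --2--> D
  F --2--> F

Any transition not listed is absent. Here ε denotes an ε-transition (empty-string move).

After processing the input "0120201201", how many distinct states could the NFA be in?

7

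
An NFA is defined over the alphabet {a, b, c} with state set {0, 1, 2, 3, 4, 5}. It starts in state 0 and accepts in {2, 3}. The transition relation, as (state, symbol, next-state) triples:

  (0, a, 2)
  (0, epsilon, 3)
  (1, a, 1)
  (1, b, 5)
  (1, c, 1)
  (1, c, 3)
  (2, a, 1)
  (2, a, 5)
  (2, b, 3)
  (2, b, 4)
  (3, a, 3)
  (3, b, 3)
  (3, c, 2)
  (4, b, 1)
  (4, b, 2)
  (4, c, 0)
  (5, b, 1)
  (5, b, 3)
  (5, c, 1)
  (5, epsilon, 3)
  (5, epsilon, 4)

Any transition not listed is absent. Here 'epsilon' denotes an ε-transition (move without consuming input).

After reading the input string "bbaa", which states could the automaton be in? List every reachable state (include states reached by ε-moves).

Start: ε-closure({0}) = {0, 3}.
Read 'b': {0, 3} → {3}.
Read 'b': {3} → {3}.
Read 'a': {3} → {3}.
Read 'a': {3} → {3}.

{3}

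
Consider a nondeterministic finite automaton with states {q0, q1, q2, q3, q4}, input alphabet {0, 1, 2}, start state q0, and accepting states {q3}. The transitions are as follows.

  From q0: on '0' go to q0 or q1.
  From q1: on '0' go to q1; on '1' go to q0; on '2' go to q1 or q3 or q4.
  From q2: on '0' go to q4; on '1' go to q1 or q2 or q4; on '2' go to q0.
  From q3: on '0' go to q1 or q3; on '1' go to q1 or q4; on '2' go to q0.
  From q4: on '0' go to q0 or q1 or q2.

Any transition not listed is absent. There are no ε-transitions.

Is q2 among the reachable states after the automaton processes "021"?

No

Start in {q0}.
Read '0': q0→{q0, q1}; now {q0, q1}.
Read '2': q0→∅, q1→{q1, q3, q4}; now {q1, q3, q4}.
Read '1': q1→{q0}, q3→{q1, q4}, q4→∅; now {q0, q1, q4}.
State q2 is not in {q0, q1, q4}.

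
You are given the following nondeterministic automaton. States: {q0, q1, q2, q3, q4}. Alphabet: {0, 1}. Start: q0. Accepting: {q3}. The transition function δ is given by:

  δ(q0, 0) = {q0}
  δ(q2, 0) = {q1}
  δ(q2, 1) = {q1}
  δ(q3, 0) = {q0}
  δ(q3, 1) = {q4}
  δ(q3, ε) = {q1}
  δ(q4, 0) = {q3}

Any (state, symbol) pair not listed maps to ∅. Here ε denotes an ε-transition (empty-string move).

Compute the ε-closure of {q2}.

{q2}

Begin with {q2}.
No ε-moves leave this set, so the closure equals the set itself.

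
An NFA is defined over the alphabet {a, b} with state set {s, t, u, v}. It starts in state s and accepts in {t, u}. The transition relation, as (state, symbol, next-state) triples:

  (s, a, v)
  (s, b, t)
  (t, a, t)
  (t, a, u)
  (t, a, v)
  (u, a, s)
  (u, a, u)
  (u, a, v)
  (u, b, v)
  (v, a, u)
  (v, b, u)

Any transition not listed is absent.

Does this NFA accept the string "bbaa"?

Start in {s}.
Read 'b': {s} → {t}.
Read 'b': {t} → ∅.
The set is empty and remains empty for the remaining 2 symbols.
The final set ∅ contains no accepting state.

No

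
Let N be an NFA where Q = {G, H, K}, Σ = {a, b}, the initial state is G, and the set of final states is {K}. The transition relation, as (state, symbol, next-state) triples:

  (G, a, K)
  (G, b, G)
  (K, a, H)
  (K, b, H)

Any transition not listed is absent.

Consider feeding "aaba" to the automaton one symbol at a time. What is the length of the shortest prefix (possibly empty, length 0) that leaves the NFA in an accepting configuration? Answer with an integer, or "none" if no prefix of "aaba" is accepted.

Start in {G}.
Read 'a': G→{K}; now {K}.
None of the earlier sets intersect F, but {K} does.

1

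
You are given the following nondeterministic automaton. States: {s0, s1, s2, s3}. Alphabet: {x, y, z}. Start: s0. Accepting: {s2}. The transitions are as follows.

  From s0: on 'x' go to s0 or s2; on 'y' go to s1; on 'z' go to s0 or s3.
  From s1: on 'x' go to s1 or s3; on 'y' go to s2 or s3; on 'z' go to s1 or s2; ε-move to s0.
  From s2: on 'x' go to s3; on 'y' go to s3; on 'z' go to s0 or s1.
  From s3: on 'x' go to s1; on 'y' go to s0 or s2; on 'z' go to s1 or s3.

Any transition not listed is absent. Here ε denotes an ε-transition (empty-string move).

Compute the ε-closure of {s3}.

{s3}

Begin with {s3}.
No ε-moves leave this set, so the closure equals the set itself.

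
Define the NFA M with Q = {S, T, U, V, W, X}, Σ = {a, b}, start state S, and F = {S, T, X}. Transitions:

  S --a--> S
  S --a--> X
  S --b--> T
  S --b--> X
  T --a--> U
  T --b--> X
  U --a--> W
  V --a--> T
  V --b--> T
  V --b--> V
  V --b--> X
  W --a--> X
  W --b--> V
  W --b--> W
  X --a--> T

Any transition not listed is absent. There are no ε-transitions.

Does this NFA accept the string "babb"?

No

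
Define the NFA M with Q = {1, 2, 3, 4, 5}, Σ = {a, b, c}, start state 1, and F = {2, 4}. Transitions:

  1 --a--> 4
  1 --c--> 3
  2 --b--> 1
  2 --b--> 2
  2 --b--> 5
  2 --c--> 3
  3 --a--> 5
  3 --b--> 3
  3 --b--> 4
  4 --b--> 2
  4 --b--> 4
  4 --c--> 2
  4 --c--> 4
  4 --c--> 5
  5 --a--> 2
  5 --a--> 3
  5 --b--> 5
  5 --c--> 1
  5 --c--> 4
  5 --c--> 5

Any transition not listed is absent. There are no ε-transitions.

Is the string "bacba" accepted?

Start in {1}.
Read 'b': {1} → ∅.
The set is empty and remains empty for the remaining 4 symbols.
The final set ∅ contains no accepting state.

No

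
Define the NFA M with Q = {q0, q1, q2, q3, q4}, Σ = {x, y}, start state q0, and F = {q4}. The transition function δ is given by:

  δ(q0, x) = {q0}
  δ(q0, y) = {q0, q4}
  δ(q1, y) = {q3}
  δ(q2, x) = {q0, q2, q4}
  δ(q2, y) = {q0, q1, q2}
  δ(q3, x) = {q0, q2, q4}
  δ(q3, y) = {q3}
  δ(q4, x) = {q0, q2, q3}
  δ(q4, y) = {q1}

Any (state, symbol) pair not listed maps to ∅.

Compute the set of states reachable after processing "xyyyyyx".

Start in {q0}.
Read 'x': {q0} → {q0}.
Read 'y': {q0} → {q0, q4}.
Read 'y': {q0, q4} → {q0, q1, q4}.
Read 'y': {q0, q1, q4} → {q0, q1, q3, q4}.
Read 'y': {q0, q1, q3, q4} → {q0, q1, q3, q4}.
Read 'y': {q0, q1, q3, q4} → {q0, q1, q3, q4}.
Read 'x': {q0, q1, q3, q4} → {q0, q2, q3, q4}.

{q0, q2, q3, q4}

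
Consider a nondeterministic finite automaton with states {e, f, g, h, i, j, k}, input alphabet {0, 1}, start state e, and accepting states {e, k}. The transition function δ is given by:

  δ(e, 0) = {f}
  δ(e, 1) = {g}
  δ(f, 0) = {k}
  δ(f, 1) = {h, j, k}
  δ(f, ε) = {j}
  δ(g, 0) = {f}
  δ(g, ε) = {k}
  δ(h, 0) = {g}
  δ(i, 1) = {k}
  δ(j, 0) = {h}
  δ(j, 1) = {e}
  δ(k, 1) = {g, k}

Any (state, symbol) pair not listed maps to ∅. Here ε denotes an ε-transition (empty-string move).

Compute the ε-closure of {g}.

{g, k}

Begin with {g}.
ε-move g → k; add k.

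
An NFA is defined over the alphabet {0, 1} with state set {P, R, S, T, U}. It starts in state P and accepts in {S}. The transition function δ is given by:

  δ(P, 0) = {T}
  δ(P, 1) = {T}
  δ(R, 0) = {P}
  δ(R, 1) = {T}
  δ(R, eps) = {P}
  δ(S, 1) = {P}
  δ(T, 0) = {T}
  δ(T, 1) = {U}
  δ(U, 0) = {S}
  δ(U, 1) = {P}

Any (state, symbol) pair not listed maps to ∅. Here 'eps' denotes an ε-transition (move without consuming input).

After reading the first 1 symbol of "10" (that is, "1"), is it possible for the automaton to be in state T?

Yes

Start in {P}.
Read '1': P→{T}; now {T}.
State T is in {T}.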